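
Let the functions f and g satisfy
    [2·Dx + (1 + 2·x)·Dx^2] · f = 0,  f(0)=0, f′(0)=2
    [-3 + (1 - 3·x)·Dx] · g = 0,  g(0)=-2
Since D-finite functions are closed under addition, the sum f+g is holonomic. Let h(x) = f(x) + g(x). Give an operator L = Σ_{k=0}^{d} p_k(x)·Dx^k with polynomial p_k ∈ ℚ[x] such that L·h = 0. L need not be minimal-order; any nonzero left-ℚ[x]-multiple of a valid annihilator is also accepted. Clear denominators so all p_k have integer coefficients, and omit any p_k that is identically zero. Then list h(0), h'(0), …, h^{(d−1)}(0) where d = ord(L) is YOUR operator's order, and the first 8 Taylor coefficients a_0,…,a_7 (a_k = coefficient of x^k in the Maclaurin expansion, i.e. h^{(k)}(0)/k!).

L = (-78 - 36·x)·Dx + (-23 - 132·x - 72·x^2)·Dx^2 + (4 - x - 27·x^2 - 18·x^3)·Dx^3  (order 3).
h: a_k = -2, -4, -20, -154/3, -166, -2398/5, -4406/3, -30490/7, …
ICs: h(0) = -2, h′(0) = -4, h′′(0) = -40.

f: a_k = 0, 2, -2, 8/3, -4, 32/5, -32/3, 128/7, …
g: a_k = -2, -6, -18, -54, -162, -486, -1458, -4374, …
Sum ⇒ L₀ = lclm(L_f,L_g) in ℚ(x)⟨Dx⟩.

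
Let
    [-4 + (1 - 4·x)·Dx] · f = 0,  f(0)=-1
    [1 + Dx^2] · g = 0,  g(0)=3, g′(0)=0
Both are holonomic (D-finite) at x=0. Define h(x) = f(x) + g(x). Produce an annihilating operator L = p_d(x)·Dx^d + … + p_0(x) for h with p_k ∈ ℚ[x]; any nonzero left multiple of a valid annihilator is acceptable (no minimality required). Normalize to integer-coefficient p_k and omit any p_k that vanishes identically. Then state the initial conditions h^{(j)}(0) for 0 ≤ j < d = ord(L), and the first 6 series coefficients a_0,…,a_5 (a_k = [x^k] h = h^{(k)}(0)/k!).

f: a_k = -1, -4, -16, -64, -256, -1024, …
g: a_k = 3, 0, -3/2, 0, 1/8, 0, …
h₀=f+g: left-lcm gives L₀, ord ≤ 3.
L = (388 - 32·x + 64·x^2) + (-33 + 140·x - 48·x^2 + 64·x^3)·Dx + (388 - 32·x + 64·x^2)·Dx^2 + (-33 + 140·x - 48·x^2 + 64·x^3)·Dx^3  (order 3).
h: a_k = 2, -4, -35/2, -64, -2047/8, -1024, …
ICs: h(0) = 2, h′(0) = -4, h′′(0) = -35.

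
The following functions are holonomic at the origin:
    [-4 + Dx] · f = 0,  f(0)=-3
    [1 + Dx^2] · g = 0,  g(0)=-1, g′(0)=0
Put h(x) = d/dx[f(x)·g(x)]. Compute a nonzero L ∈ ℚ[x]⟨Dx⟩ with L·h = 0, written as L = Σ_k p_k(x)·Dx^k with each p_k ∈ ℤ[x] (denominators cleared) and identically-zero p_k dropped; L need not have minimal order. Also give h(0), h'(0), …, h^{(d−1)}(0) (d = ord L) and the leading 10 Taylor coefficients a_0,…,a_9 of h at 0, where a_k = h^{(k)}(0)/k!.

f: a_k = -3, -12, -24, -32, -32, -128/5, -256/15, -1024/105, -512/105, -2048/945, …
g: a_k = -1, 0, 1/2, 0, -1/24, 0, 1/720, 0, -1/40320, 0, …
Product ⇒ symmetric product L₀, ord ≤ 2.
h₀' ⇒ L via d/dx closure of L₀.
L = 17 - 8·Dx + Dx^2  (order 2).
h: a_k = 12, 45, 78, 161/2, 101/2, 99/8, -727/60, -31679/1680, -50999/3360, -72895/8064, …
ICs: h(0) = 12, h′(0) = 45.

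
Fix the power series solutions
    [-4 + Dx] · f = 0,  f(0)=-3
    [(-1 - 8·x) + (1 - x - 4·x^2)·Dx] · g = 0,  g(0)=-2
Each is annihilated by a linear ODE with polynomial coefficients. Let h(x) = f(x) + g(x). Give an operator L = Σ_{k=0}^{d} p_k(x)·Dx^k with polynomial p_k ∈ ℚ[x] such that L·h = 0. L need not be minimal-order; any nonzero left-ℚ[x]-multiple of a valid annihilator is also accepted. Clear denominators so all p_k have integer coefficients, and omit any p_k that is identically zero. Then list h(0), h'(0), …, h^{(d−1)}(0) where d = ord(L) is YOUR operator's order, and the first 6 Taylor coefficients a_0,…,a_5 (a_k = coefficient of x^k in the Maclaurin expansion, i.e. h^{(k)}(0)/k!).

f: a_k = -3, -12, -24, -32, -32, -128/5, …
g: a_k = -2, -2, -10, -18, -58, -130, …
Weyl lclm of L_f,L_g ⇒ L₀ (ord ≤ 2).
L = (24 - 16·x + 576·x^2 + 512·x^3) + (6 - 56·x - 208·x^2 + 128·x^3 + 256·x^4)·Dx + (-3 + 15·x + 16·x^2 - 64·x^3 - 64·x^4)·Dx^2  (order 2).
h: a_k = -5, -14, -34, -50, -90, -778/5, …
ICs: h(0) = -5, h′(0) = -14.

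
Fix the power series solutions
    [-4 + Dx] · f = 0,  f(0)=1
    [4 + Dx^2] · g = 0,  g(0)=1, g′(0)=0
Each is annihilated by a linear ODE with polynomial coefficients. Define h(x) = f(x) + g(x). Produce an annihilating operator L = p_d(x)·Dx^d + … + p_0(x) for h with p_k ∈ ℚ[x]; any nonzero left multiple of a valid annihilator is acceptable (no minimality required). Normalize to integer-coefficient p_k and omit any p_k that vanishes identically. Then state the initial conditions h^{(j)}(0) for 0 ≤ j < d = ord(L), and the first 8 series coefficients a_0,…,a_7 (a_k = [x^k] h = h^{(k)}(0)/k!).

L = -16 + 4·Dx - 4·Dx^2 + Dx^3  (order 3).
h: a_k = 2, 4, 6, 32/3, 34/3, 128/15, 28/5, 1024/315, …
ICs: h(0) = 2, h′(0) = 4, h′′(0) = 12.

f: a_k = 1, 4, 8, 32/3, 32/3, 128/15, 256/45, 1024/315, …
g: a_k = 1, 0, -2, 0, 2/3, 0, -4/45, 0, …
L₀ := lclm(L_f,L_g); ord L₀ ≤ 1+2.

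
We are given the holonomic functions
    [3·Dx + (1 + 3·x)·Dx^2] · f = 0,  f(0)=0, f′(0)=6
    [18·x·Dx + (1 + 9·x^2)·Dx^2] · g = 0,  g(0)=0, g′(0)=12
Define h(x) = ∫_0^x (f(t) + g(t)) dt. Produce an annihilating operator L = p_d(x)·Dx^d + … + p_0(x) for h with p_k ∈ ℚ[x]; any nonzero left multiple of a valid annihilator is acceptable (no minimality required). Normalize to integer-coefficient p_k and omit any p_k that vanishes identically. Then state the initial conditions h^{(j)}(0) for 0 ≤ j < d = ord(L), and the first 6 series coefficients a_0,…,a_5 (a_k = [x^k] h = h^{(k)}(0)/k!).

L = (-18 - 162·x + 486·x^2 + 486·x^3)·Dx^2 + (-12 - 36·x + 972·x^3 + 972·x^4)·Dx^3 + (-1 + 3·x + 18·x^2 + 54·x^3 + 243·x^4 + 243·x^5)·Dx^4  (order 4).
h: a_k = 0, 0, 9, -3, -9/2, -81/10, …
ICs: h(0) = 0, h′(0) = 0, h′′(0) = 18, h′′′(0) = -18.

f: a_k = 0, 6, -9, 18, -81/2, 486/5, …
g: a_k = 0, 12, 0, -36, 0, 972/5, …
L₀ := lclm(L_f,L_g); ord L₀ ≤ 2+2.
h=∫h₀ ⇒ L = L₀·Dx.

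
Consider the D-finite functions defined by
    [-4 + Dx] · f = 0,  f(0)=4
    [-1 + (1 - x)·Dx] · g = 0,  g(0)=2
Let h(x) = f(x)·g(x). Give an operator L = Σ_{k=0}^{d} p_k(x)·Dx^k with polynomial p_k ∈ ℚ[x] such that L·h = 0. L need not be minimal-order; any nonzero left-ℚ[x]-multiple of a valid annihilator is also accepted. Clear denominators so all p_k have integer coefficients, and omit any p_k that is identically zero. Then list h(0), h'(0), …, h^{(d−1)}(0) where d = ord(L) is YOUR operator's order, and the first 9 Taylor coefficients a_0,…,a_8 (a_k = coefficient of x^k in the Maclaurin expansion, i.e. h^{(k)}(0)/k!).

f: a_k = 4, 16, 32, 128/3, 128/3, 512/15, 1024/45, 4096/315, 2048/315, …
g: a_k = 2, 2, 2, 2, 2, 2, 2, 2, 2, …
Product ⇒ symmetric product L₀, ord ≤ 1.
L = (5 - 4·x) + (-1 + x)·Dx  (order 1).
h: a_k = 8, 40, 104, 568/3, 824/3, 5144/15, 3496/9, 130552/315, 134648/315, …
ICs: h(0) = 8.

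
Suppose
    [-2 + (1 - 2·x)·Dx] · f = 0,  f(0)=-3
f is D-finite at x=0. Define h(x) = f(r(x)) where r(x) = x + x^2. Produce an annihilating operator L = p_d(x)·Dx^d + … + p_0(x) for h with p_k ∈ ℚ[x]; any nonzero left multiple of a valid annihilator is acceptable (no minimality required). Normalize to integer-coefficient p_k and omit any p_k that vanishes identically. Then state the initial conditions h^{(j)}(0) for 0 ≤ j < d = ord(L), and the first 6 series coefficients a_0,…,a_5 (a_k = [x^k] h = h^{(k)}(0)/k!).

L = (2 + 4·x) + (-1 + 2·x + 2·x^2)·Dx  (order 1).
h: a_k = -3, -6, -18, -48, -132, -360, …
ICs: h(0) = -3.

f: a_k = -3, -6, -12, -24, -48, -96, …
L₀ from L_f via x↦r, Dx↦r'^{-1}Dx.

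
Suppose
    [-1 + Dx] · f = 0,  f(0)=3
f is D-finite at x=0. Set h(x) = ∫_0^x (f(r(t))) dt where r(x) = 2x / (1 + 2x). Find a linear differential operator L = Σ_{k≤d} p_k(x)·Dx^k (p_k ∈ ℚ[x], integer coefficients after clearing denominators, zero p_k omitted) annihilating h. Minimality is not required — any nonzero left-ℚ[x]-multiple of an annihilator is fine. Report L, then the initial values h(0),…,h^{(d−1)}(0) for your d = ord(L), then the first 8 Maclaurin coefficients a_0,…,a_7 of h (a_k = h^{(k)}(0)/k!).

f: a_k = 3, 3, 3/2, 1/2, 1/8, 1/40, 1/240, 1/1680, …
Substitute x→r, Dx→(1/r')Dx; clear ⇒ L₀.
h=∫h₀ ⇒ L = L₀·Dx.
L = -2·Dx + (1 + 4·x + 4·x^2)·Dx^2  (order 2).
h: a_k = 0, 3, 3, -2, 1, 2/5, -38/15, 604/105, …
ICs: h(0) = 0, h′(0) = 3.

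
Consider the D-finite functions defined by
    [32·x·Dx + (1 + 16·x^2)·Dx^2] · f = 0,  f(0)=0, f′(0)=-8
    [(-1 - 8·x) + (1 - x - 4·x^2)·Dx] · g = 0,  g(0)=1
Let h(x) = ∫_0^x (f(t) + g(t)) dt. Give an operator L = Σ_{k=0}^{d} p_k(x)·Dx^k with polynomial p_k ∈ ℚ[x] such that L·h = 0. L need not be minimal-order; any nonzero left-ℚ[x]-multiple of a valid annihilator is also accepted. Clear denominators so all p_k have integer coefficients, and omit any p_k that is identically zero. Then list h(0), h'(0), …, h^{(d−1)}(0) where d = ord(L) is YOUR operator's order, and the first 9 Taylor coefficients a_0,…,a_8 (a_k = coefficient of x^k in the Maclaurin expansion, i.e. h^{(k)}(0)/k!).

f: a_k = 0, -8, 0, 128/3, 0, -2048/5, 0, 32768/7, 0, …
g: a_k = 1, 1, 5, 9, 29, 65, 181, 441, 1165, …
Weyl lclm of L_f,L_g ⇒ L₀ (ord ≤ 3).
h=∫h₀ ⇒ L = L₀·Dx.
L = (160 - 640·x - 14848·x^2 - 36864·x^3 - 178176·x^4 - 98304·x^6)·Dx^2 + (-43 - 336·x - 16·x^2 - 3072·x^3 - 35072·x^4 - 124928·x^5 - 12288·x^6 - 98304·x^7)·Dx^3 + (5 + 23·x + 272·x^2 + 16·x^3 + 2368·x^4 - 5888·x^5 - 12288·x^6 - 4096·x^7 - 16384·x^8)·Dx^4  (order 4).
h: a_k = 0, 1, -7/2, 5/3, 155/12, 29/5, -1723/30, 181/7, 35855/56, …
ICs: h(0) = 0, h′(0) = 1, h′′(0) = -7, h′′′(0) = 10.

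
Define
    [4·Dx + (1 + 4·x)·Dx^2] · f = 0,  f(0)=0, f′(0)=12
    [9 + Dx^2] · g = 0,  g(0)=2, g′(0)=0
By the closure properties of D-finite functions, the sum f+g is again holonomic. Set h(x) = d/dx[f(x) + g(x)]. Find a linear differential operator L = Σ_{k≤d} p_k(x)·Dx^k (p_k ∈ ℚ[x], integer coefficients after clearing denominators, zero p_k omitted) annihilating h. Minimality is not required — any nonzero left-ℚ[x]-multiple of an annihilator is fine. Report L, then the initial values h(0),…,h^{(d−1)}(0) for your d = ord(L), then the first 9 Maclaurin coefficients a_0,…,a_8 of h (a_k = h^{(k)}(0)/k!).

L = (3780 + 2592·x + 5184·x^2) + (369 + 2124·x + 3888·x^2 + 5184·x^3)·Dx + (420 + 288·x + 576·x^2)·Dx^2 + (41 + 236·x + 432·x^2 + 576·x^3)·Dx^3  (order 3).
h: a_k = 12, -66, 192, -741, 3072, -246003/20, 49152, -55049511/280, 786432, …
ICs: h(0) = 12, h′(0) = -66, h′′(0) = 384.

f: a_k = 0, 12, -24, 64, -192, 3072/5, -2048, 49152/7, -24576, …
g: a_k = 2, 0, -9, 0, 27/4, 0, -81/40, 0, 729/2240, …
f+g: L₀ = lclm(L_f,L_g), ord ≤ 2+2.
h=h₀': d/dx-closure on L₀ ⇒ L.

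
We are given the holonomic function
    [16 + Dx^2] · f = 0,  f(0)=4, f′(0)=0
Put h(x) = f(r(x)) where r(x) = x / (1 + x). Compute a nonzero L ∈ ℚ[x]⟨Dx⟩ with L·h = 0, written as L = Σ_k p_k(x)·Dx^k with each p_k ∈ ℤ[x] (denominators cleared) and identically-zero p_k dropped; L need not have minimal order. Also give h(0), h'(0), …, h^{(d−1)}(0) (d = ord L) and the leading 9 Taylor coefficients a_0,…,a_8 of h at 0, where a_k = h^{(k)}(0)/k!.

f: a_k = 4, 0, -32, 0, 128/3, 0, -1024/45, 0, 2048/315, …
f∘r: x↦r, Dx↦Dx/r' in L_f ⇒ L₀.
L = 16 + (2 + 6·x + 6·x^2 + 2·x^3)·Dx + (1 + 4·x + 6·x^2 + 4·x^3 + x^4)·Dx^2  (order 2).
h: a_k = 4, 0, -32, 64, -160/3, -128/3, 10976/45, -2624/5, 50272/63, …
ICs: h(0) = 4, h′(0) = 0.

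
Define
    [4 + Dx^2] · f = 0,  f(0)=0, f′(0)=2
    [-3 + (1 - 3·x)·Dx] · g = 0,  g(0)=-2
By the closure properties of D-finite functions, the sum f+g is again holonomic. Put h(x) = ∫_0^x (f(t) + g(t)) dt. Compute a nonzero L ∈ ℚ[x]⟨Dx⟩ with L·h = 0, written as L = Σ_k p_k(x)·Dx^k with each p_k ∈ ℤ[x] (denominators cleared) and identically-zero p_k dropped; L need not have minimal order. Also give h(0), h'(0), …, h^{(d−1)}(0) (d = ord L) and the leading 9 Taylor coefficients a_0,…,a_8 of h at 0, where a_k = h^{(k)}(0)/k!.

f: a_k = 0, 2, 0, -4/3, 0, 4/15, 0, -8/315, 0, …
g: a_k = -2, -6, -18, -54, -162, -486, -1458, -4374, -13122, …
Weyl lclm of L_f,L_g ⇒ L₀ (ord ≤ 3).
h=∫h₀ ⇒ L = L₀·Dx.
L = (-348 + 144·x - 216·x^2)·Dx + (44 - 180·x + 216·x^2 - 216·x^3)·Dx^2 + (-87 + 36·x - 54·x^2)·Dx^3 + (11 - 45·x + 54·x^2 - 54·x^3)·Dx^4  (order 4).
h: a_k = 0, -2, -2, -6, -83/6, -162/5, -3643/45, -1458/7, -688909/1260, …
ICs: h(0) = 0, h′(0) = -2, h′′(0) = -4, h′′′(0) = -36.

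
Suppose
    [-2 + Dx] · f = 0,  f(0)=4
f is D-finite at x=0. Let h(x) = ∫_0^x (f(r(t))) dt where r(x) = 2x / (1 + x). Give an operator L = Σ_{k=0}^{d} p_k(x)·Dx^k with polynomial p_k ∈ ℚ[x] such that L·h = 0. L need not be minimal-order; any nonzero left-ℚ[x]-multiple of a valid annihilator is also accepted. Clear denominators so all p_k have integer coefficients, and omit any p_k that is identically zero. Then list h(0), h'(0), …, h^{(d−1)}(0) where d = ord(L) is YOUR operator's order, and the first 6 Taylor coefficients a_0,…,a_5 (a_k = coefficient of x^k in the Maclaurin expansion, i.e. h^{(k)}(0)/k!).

f: a_k = 4, 8, 8, 16/3, 8/3, 16/15, …
h₀=f(r): pull back L_f along r ⇒ L₀.
h=∫h₀ ⇒ L = L₀·Dx.
L = -4·Dx + (1 + 2·x + x^2)·Dx^2  (order 2).
h: a_k = 0, 4, 8, 16/3, -4/3, -16/15, …
ICs: h(0) = 0, h′(0) = 4.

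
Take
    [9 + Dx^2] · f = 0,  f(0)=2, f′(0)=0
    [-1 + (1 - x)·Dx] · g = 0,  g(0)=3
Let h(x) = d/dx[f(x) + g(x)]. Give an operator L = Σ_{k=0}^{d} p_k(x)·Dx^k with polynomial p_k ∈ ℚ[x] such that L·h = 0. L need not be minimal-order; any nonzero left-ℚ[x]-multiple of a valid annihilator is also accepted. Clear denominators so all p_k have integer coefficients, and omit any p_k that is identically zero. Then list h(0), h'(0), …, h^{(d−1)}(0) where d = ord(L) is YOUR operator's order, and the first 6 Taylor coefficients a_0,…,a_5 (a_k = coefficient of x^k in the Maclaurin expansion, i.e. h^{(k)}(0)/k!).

f: a_k = 2, 0, -9, 0, 27/4, 0, …
g: a_k = 3, 3, 3, 3, 3, 3, …
Sum ⇒ L₀ = lclm(L_f,L_g) in ℚ(x)⟨Dx⟩.
Derive L from L₀ (diff closure).
L = (126 - 108·x + 54·x^2) + (-45 + 99·x - 81·x^2 + 27·x^3)·Dx + (14 - 12·x + 6·x^2)·Dx^2 + (-5 + 11·x - 9·x^2 + 3·x^3)·Dx^3  (order 3).
h: a_k = 3, -12, 9, 39, 15, 117/20, …
ICs: h(0) = 3, h′(0) = -12, h′′(0) = 18.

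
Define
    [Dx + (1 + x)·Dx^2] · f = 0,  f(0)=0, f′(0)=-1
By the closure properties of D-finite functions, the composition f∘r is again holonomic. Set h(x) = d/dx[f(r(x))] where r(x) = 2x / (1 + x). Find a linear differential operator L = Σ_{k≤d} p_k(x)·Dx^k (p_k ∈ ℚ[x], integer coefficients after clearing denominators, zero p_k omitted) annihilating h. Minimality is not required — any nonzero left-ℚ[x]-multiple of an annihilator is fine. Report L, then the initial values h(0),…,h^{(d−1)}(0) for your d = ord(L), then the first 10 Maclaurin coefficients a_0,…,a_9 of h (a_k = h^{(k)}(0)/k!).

f: a_k = 0, -1, 1/2, -1/3, 1/4, -1/5, 1/6, -1/7, 1/8, -1/9, …
Substitute x→r, Dx→(1/r')Dx; clear ⇒ L₀.
h=h₀': d/dx-closure on L₀ ⇒ L.
L = (4 + 6·x) + (1 + 4·x + 3·x^2)·Dx  (order 1).
h: a_k = -2, 8, -26, 80, -242, 728, -2186, 6560, -19682, 59048, …
ICs: h(0) = -2.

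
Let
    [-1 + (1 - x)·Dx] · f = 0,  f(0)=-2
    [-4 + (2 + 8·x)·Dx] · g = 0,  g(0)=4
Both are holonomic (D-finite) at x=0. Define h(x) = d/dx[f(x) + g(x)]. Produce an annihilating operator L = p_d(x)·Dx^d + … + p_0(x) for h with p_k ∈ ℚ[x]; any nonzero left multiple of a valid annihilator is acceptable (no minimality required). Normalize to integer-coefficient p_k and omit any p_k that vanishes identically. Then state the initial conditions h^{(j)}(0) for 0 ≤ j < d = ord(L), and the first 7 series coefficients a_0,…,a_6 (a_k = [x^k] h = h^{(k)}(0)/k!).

L = (-18 - 12·x) + (3 - 36·x - 42·x^2)·Dx + (2 + 9·x + x^2 - 12·x^3)·Dx^2  (order 2).
h: a_k = 6, -20, 42, -168, 550, -2028, 7378, …
ICs: h(0) = 6, h′(0) = -20.

f: a_k = -2, -2, -2, -2, -2, -2, -2, …
g: a_k = 4, 8, -8, 16, -40, 112, -336, …
h₀=f+g: left-lcm gives L₀, ord ≤ 2.
h₀' ⇒ L via d/dx closure of L₀.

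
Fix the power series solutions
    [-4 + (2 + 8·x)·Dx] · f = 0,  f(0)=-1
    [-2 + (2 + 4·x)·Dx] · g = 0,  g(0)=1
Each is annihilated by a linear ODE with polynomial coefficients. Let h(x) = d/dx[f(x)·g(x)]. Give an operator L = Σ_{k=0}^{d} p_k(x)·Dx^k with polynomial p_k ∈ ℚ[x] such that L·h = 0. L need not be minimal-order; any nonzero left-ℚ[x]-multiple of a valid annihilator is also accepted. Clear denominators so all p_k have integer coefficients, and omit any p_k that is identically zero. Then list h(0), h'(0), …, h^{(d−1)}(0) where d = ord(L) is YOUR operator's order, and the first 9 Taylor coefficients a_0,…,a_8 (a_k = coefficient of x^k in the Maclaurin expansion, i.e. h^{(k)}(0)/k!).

L = -1 + (-3 - 26·x - 72·x^2 - 64·x^3)·Dx  (order 1).
h: a_k = -3, 1, -9/2, 37/2, -585/8, 2271/8, -17493/16, 67181/16, -2063529/128, …
ICs: h(0) = -3.

f: a_k = -1, -2, 2, -4, 10, -28, 84, -264, 858, …
g: a_k = 1, 1, -1/2, 1/2, -5/8, 7/8, -21/16, 33/16, -429/128, …
Product ⇒ symmetric product L₀, ord ≤ 1.
Differentiate: ansatz ord ≤ ord L₀ ⇒ L.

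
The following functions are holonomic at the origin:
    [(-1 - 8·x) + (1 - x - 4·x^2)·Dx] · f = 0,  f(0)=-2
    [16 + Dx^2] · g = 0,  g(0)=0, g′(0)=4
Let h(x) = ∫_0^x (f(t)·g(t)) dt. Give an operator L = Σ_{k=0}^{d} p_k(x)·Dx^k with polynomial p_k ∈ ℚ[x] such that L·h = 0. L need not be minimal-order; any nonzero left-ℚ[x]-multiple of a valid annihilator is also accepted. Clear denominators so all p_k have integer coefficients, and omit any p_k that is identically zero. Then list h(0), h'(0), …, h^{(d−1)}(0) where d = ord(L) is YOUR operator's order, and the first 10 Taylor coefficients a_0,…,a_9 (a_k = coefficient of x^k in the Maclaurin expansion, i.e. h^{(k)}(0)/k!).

L = (-8 + 16·x + 64·x^2)·Dx + (2 + 16·x)·Dx^2 + (-1 + x + 4·x^2)·Dx^3  (order 3).
h: a_k = 0, 0, -4, -8/3, -14/3, -152/15, -356/15, -5176/105, -35759/315, -720856/2835, …
ICs: h(0) = 0, h′(0) = 0, h′′(0) = -8.

f: a_k = -2, -2, -10, -18, -58, -130, -362, -882, -2330, -5858, …
g: a_k = 0, 4, 0, -32/3, 0, 128/15, 0, -1024/315, 0, 2048/2835, …
L₀ := L_f ⊗_s L_g (sym. prod.), ord ≤ 2.
Integrate: L := L₀·Dx.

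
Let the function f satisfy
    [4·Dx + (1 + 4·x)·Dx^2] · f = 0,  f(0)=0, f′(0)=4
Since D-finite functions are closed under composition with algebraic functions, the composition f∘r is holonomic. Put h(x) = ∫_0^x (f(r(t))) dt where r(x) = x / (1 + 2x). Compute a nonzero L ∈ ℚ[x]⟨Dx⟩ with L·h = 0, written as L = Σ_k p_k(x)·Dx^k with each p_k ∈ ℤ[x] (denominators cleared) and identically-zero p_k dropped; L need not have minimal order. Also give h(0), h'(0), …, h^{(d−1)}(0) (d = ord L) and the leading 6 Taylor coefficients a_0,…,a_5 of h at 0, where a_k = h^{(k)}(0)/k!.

f: a_k = 0, 4, -8, 64/3, -64, 1024/5, …
Change of var in L_f (x↦r) gives L₀.
Integrate: L := L₀·Dx.
L = (8 + 24·x)·Dx^2 + (1 + 8·x + 12·x^2)·Dx^3  (order 3).
h: a_k = 0, 0, 2, -16/3, 52/3, -64, …
ICs: h(0) = 0, h′(0) = 0, h′′(0) = 4.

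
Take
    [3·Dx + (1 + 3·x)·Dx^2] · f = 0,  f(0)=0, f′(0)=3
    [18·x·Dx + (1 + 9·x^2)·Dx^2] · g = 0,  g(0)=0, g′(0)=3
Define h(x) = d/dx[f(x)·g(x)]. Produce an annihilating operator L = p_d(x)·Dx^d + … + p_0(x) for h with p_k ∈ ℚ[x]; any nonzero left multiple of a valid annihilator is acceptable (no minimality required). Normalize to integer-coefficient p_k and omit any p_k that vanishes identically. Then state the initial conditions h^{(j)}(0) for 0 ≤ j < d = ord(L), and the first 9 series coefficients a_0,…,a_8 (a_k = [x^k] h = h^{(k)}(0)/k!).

f: a_k = 0, 3, -9/2, 9, -81/4, 243/5, -243/2, 2187/7, -6561/8, …
g: a_k = 0, 3, 0, -9, 0, 243/5, 0, -2187/7, 0, …
f·g: L₀ = L_f ⊗_s L_g, ord ≤ 2·2.
h₀' ⇒ L via d/dx closure of L₀.
L = (648 + 3564·x + 19440·x^2 + 113724·x^3 + 262440·x^4 + 341172·x^5 + 236196·x^7) + (162 + 3348·x + 24948·x^2 + 117612·x^3 + 396576·x^4 + 813564·x^5 + 918540·x^6 + 236196·x^7 + 826686·x^8)·Dx + (36 + 576·x + 5184·x^2 + 25272·x^3 + 87480·x^4 + 227448·x^5 + 419904·x^6 + 472392·x^7 + 236196·x^8 + 472392·x^9)·Dx^2 + (5 + 54·x + 333·x^2 + 1512·x^3 + 5346·x^4 + 14580·x^5 + 30618·x^6 + 52488·x^7 + 59049·x^8 + 39366·x^9 + 59049·x^10)·Dx^3  (order 3).
h: a_k = 0, 18, -81/2, 0, -405/4, 6318/5, -56133/20, 0, -2381643/280, …
ICs: h(0) = 0, h′(0) = 18, h′′(0) = -81.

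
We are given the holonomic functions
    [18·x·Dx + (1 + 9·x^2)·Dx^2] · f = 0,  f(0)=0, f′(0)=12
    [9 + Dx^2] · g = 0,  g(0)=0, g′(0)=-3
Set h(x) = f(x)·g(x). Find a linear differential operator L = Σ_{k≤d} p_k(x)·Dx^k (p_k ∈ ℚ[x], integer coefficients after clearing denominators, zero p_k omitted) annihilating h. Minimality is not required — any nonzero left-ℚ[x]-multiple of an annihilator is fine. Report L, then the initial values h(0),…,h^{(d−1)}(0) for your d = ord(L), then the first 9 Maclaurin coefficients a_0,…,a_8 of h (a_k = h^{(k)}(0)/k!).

f: a_k = 0, 12, 0, -36, 0, 972/5, 0, -8748/7, 0, …
g: a_k = 0, -3, 0, 9/2, 0, -81/40, 0, 243/560, 0, …
h₀=f·g: eliminate ⇒ L₀, order ≤ 2·2.
L = (810 + 18954·x^2 + 72171·x^4 + 236196·x^6 + 531441·x^8) + (972·x + 14580·x^3 + 78732·x^5 + 236196·x^7)·Dx + (108 + 2592·x^2 + 13122·x^4 + 52488·x^6 + 118098·x^8)·Dx^2 + (108·x + 1620·x^3 + 8748·x^5 + 26244·x^7)·Dx^3 + (2 + 54·x^2 + 567·x^4 + 2916·x^6 + 6561·x^8)·Dx^4  (order 4).
h: a_k = 0, 0, -36, 0, 162, 0, -1539/2, 0, 94041/20, …
ICs: h(0) = 0, h′(0) = 0, h′′(0) = -72, h′′′(0) = 0.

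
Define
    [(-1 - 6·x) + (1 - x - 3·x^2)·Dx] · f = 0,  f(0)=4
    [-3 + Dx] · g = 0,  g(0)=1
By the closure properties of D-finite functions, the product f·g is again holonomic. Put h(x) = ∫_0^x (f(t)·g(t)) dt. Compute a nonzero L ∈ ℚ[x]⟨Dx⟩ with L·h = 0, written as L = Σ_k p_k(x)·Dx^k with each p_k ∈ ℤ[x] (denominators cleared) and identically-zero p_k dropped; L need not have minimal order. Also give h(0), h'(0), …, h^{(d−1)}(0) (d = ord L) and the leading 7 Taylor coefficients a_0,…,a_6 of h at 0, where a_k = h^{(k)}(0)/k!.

f: a_k = 4, 4, 16, 28, 76, 160, 388, …
g: a_k = 1, 3, 9/2, 9/2, 27/8, 81/40, 81/80, …
Product ⇒ symmetric product L₀, ord ≤ 1.
h=∫₀ˣh₀: take L = L₀·Dx.
L = (4 + 3·x - 9·x^2)·Dx + (-1 + x + 3·x^2)·Dx^2  (order 2).
h: a_k = 0, 4, 8, 46/3, 28, 527/10, 1519/15, …
ICs: h(0) = 0, h′(0) = 4.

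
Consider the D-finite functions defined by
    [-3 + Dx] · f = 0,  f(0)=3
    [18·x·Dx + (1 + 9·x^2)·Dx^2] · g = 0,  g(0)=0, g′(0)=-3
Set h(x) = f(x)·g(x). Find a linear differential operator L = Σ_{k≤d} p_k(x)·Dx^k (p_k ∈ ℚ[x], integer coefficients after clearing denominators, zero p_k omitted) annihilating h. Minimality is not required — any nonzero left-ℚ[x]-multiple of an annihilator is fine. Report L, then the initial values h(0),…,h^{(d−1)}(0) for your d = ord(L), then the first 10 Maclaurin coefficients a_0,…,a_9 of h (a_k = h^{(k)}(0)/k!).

f: a_k = 3, 9, 27/2, 27/2, 81/8, 243/40, 243/80, 729/560, 2187/4480, 729/4480, …
g: a_k = 0, -3, 0, 9, 0, -243/5, 0, 2187/7, 0, -2187, …
h₀=f·g: eliminate ⇒ L₀, order ≤ 1·2.
L = (9 - 54·x + 81·x^2) + (-6 + 18·x - 54·x^2)·Dx + (1 + 9·x^2)·Dx^2  (order 2).
h: a_k = 0, -9, -27, -27/2, 81/2, -2187/40, -2673/8, 203391/560, 247131/112, -2517237/896, …
ICs: h(0) = 0, h′(0) = -9.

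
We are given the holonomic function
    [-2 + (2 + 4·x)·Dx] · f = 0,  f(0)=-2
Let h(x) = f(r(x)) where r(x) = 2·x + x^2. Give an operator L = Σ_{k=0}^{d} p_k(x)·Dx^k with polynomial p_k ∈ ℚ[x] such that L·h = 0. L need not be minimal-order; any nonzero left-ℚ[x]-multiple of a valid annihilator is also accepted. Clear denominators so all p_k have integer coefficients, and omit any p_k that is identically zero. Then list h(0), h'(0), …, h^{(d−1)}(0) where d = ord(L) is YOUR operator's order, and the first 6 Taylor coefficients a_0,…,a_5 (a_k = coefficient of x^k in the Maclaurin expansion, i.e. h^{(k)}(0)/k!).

f: a_k = -2, -2, 1, -1, 5/4, -7/4, …
f∘r: x↦r, Dx↦Dx/r' in L_f ⇒ L₀.
L = (-2 - 2·x) + (1 + 4·x + 2·x^2)·Dx  (order 1).
h: a_k = -2, -4, 2, -4, 9, -22, …
ICs: h(0) = -2.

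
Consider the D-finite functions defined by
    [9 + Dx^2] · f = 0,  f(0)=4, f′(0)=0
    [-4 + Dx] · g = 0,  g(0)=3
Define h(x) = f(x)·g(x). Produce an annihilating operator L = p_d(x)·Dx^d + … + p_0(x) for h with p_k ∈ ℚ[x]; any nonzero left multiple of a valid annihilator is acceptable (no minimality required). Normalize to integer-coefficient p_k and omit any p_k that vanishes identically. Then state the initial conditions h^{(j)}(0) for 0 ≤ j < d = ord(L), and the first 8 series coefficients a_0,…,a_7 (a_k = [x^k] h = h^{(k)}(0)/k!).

L = 25 - 8·Dx + Dx^2  (order 2).
h: a_k = 12, 48, 42, -88, -527/2, -1558/5, -11753/60, -4031/105, …
ICs: h(0) = 12, h′(0) = 48.

f: a_k = 4, 0, -18, 0, 27/2, 0, -81/20, 0, …
g: a_k = 3, 12, 24, 32, 32, 128/5, 256/15, 1024/105, …
f·g: L₀ = L_f ⊗_s L_g, ord ≤ 2·1.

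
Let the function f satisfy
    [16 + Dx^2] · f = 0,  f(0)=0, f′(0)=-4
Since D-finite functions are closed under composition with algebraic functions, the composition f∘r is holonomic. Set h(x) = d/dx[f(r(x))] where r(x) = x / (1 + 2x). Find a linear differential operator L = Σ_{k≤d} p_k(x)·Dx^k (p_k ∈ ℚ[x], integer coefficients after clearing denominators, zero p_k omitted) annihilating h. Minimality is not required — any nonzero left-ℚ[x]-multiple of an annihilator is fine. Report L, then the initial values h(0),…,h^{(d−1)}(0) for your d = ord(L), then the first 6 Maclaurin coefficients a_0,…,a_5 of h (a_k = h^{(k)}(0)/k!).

f: a_k = 0, -4, 0, 32/3, 0, -128/15, …
L₀ from L_f via x↦r, Dx↦r'^{-1}Dx.
h₀' ⇒ L via d/dx closure of L₀.
L = (40 + 96·x + 96·x^2) + (12 + 72·x + 144·x^2 + 96·x^3)·Dx + (1 + 8·x + 24·x^2 + 32·x^3 + 16·x^4)·Dx^2  (order 2).
h: a_k = -4, 16, -16, -128, 2752/3, -3840, …
ICs: h(0) = -4, h′(0) = 16.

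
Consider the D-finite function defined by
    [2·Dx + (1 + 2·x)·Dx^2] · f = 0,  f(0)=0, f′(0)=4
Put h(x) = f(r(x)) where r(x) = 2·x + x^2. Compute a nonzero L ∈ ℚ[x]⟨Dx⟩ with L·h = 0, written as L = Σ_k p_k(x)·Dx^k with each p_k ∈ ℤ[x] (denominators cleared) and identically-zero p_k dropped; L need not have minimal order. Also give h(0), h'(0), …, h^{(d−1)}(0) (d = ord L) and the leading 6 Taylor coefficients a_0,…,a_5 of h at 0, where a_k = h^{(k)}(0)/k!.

f: a_k = 0, 4, -4, 16/3, -8, 64/5, …
L₀ from L_f via x↦r, Dx↦r'^{-1}Dx.
L = (3 + 4·x + 2·x^2)·Dx + (1 + 5·x + 6·x^2 + 2·x^3)·Dx^2  (order 2).
h: a_k = 0, 8, -12, 80/3, -68, 928/5, …
ICs: h(0) = 0, h′(0) = 8.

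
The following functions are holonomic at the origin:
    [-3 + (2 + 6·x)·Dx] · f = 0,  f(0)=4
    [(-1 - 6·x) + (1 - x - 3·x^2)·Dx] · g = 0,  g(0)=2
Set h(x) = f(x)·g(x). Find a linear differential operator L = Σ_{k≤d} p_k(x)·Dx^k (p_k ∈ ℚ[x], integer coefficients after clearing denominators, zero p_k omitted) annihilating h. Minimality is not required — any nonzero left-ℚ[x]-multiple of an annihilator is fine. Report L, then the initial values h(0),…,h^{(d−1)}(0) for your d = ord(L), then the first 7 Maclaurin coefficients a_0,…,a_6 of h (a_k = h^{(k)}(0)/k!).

f: a_k = 4, 6, -9/2, 27/4, -405/32, 1701/64, -15309/256, …
g: a_k = 2, 2, 8, 14, 38, 80, 194, …
Product ⇒ symmetric product L₀, ord ≤ 1.
L = (5 + 15·x + 27·x^2) + (-2 - 4·x + 12·x^2 + 18·x^3)·Dx  (order 1).
h: a_k = 8, 20, 35, 217/2, 3011/16, 18139/32, 129511/128, …
ICs: h(0) = 8.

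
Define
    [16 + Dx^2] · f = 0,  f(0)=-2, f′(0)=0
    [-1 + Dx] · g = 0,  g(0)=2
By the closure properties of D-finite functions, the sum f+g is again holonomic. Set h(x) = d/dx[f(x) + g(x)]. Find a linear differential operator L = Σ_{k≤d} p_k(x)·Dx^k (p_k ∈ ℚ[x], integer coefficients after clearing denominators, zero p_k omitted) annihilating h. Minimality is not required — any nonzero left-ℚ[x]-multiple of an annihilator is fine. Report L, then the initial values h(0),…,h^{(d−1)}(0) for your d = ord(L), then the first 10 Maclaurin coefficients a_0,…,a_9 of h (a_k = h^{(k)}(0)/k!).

f: a_k = -2, 0, 16, 0, -64/3, 0, 512/45, 0, -1024/315, 0, …
g: a_k = 2, 2, 1, 1/3, 1/12, 1/60, 1/360, 1/2520, 1/20160, 1/181440, …
Weyl lclm of L_f,L_g ⇒ L₀ (ord ≤ 3).
h₀' ⇒ L via d/dx closure of L₀.
L = 16 - 16·Dx + Dx^2 - Dx^3  (order 3).
h: a_k = 2, 34, 1, -85, 1/12, 4097/60, 1/360, -4369/168, 1/20160, 1048577/181440, …
ICs: h(0) = 2, h′(0) = 34, h′′(0) = 2.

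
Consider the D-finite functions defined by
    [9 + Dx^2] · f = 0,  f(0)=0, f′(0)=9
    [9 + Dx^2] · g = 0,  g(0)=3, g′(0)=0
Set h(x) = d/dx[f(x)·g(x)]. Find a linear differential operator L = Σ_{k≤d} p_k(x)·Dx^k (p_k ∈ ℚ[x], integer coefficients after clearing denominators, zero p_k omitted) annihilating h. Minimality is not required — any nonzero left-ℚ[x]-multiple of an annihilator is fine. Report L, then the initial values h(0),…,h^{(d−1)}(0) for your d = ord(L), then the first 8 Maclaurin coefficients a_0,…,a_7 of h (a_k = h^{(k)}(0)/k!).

L = 36 + Dx^2  (order 2).
h: a_k = 27, 0, -486, 0, 1458, 0, -8748/5, 0, …
ICs: h(0) = 27, h′(0) = 0.

f: a_k = 0, 9, 0, -27/2, 0, 243/40, 0, -729/560, …
g: a_k = 3, 0, -27/2, 0, 81/8, 0, -243/80, 0, …
Product ⇒ symmetric product L₀, ord ≤ 4.
h=h₀': d/dx-closure on L₀ ⇒ L.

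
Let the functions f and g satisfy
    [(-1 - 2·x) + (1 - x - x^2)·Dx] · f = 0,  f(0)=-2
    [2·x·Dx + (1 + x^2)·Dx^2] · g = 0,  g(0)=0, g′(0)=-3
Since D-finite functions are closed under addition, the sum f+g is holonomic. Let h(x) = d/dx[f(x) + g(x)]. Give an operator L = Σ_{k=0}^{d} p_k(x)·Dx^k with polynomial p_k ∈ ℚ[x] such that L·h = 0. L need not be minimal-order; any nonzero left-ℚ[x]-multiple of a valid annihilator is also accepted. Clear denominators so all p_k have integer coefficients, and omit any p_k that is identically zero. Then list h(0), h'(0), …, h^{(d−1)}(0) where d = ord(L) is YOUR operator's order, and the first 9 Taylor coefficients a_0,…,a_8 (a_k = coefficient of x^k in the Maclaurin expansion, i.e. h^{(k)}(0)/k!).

f: a_k = -2, -2, -4, -6, -10, -16, -26, -42, -68, …
g: a_k = 0, -3, 0, 1, 0, -3/5, 0, 3/7, 0, …
h₀=f+g: left-lcm gives L₀, ord ≤ 3.
Differentiate: ansatz ord ≤ ord L₀ ⇒ L.
L = (-4 + 16·x + 64·x^2 + 72·x^3 + 66·x^4 + 6·x^6) + (10 + 24·x + 28·x^2 + 60·x^3 + 65·x^4 + 50·x^5 + 3·x^6 + 6·x^7)·Dx + (-2 - 2·x - 2·x^2 + 8·x^3 + 5·x^4 + 11·x^5 + 6·x^6 + x^7 + x^8)·Dx^2  (order 2).
h: a_k = -5, -8, -15, -40, -83, -156, -291, -544, -993, …
ICs: h(0) = -5, h′(0) = -8.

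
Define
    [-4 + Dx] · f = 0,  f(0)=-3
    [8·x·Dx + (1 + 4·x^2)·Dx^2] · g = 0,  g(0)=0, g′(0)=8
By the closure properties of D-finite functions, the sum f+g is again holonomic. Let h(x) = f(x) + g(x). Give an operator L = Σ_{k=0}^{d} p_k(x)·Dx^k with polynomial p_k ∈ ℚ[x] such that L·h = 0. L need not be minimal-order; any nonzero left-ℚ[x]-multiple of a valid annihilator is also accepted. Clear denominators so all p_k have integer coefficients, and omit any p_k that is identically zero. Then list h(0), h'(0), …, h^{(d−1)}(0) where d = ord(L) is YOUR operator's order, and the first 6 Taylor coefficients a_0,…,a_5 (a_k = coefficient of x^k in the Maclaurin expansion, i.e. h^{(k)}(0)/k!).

L = (8 - 32·x - 96·x^2 - 128·x^3)·Dx + (-6 - 8·x^2 - 64·x^4)·Dx^2 + (1 + 2·x + 8·x^2 + 8·x^3 + 16·x^4)·Dx^3  (order 3).
h: a_k = -3, -4, -24, -128/3, -32, 0, …
ICs: h(0) = -3, h′(0) = -4, h′′(0) = -48.

f: a_k = -3, -12, -24, -32, -32, -128/5, …
g: a_k = 0, 8, 0, -32/3, 0, 128/5, …
Weyl lclm of L_f,L_g ⇒ L₀ (ord ≤ 3).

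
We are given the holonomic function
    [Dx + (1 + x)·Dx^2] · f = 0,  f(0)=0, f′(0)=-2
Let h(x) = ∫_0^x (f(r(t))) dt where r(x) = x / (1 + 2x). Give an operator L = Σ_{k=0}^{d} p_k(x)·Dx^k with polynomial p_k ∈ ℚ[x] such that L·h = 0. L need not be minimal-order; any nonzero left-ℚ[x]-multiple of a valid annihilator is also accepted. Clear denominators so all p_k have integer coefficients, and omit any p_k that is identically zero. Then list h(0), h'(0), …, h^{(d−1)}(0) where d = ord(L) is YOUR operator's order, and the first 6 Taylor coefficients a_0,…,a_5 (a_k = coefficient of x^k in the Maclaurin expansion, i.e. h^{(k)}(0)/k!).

L = (5 + 12·x)·Dx^2 + (1 + 5·x + 6·x^2)·Dx^3  (order 3).
h: a_k = 0, 0, -1, 5/3, -19/6, 13/2, …
ICs: h(0) = 0, h′(0) = 0, h′′(0) = -2.

f: a_k = 0, -2, 1, -2/3, 1/2, -2/5, …
L₀ from L_f via x↦r, Dx↦r'^{-1}Dx.
Integrate: L := L₀·Dx.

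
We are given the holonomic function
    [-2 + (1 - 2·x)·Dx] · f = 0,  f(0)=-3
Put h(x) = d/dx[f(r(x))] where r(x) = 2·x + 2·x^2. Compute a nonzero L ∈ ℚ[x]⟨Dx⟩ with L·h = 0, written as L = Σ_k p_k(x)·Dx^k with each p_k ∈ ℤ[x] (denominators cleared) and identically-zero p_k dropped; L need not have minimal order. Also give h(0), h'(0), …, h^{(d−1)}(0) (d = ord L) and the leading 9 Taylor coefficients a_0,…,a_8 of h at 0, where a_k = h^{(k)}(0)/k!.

f: a_k = -3, -6, -12, -24, -48, -96, -192, -384, -768, …
Change of var in L_f (x↦r) gives L₀.
Differentiate: ansatz ord ≤ ord L₀ ⇒ L.
L = (10 + 24·x + 24·x^2) + (-1 + 2·x + 12·x^2 + 8·x^3)·Dx  (order 1).
h: a_k = -12, -120, -864, -5568, -33600, -194688, -1096704, -6051840, -32873472, …
ICs: h(0) = -12.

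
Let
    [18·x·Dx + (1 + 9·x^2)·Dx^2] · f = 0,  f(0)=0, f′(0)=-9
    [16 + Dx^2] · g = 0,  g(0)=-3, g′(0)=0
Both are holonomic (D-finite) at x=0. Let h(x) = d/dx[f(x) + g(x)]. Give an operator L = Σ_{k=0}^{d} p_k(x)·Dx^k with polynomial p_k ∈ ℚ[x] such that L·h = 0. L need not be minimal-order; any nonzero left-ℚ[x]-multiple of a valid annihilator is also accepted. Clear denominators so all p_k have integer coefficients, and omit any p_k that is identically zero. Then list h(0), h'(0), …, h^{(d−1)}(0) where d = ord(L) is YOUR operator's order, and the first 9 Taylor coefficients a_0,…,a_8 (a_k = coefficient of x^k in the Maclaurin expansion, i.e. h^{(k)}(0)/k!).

f: a_k = 0, -9, 0, 27, 0, -729/5, 0, 6561/7, 0, …
g: a_k = -3, 0, 24, 0, -32, 0, 256/15, 0, -512/105, …
h₀=f+g: left-lcm gives L₀, ord ≤ 4.
Differentiate: ansatz ord ≤ ord L₀ ⇒ L.
L = (-13248·x + 181440·x^3 + 186624·x^5) + (-16 + 6048·x^2 + 66096·x^4 + 93312·x^6)·Dx + (-828·x + 11340·x^3 + 11664·x^5)·Dx^2 + (-1 + 378·x^2 + 4131·x^4 + 5832·x^6)·Dx^3  (order 3).
h: a_k = -9, 48, 81, -128, -729, 512/5, 6561, -4096/105, -59049, …
ICs: h(0) = -9, h′(0) = 48, h′′(0) = 162.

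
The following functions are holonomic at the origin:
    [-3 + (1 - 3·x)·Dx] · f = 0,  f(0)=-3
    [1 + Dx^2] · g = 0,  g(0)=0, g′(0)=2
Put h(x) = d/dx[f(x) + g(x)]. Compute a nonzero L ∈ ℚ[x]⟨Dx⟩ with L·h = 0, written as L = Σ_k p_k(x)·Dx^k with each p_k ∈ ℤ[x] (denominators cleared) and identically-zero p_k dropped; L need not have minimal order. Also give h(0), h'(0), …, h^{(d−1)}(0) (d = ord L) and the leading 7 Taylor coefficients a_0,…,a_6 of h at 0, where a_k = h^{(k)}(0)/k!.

L = (654 - 36·x + 54·x^2) + (-55 + 171·x - 27·x^2 + 27·x^3)·Dx + (654 - 36·x + 54·x^2)·Dx^2 + (-55 + 171·x - 27·x^2 + 27·x^3)·Dx^3  (order 3).
h: a_k = -7, -54, -244, -972, -43739/12, -13122, -16533721/360, …
ICs: h(0) = -7, h′(0) = -54, h′′(0) = -488.

f: a_k = -3, -9, -27, -81, -243, -729, -2187, …
g: a_k = 0, 2, 0, -1/3, 0, 1/60, 0, …
Sum ⇒ L₀ = lclm(L_f,L_g) in ℚ(x)⟨Dx⟩.
Differentiate: ansatz ord ≤ ord L₀ ⇒ L.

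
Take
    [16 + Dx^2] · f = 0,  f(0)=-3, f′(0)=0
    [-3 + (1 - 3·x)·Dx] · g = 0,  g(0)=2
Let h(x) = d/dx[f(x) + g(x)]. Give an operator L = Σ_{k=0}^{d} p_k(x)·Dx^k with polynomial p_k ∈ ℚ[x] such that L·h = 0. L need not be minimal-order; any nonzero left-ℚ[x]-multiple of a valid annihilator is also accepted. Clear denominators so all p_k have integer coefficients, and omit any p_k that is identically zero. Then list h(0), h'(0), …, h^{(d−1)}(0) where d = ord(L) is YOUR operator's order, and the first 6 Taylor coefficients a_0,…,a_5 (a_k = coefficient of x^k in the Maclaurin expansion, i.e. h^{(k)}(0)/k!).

L = (5952 - 4608·x + 6912·x^2) + (-560 + 2448·x - 3456·x^2 + 3456·x^3)·Dx + (372 - 288·x + 432·x^2)·Dx^2 + (-35 + 153·x - 216·x^2 + 216·x^3)·Dx^3  (order 3).
h: a_k = 6, 84, 162, 520, 2430, 44252/5, …
ICs: h(0) = 6, h′(0) = 84, h′′(0) = 324.

f: a_k = -3, 0, 24, 0, -32, 0, …
g: a_k = 2, 6, 18, 54, 162, 486, …
f+g: L₀ = lclm(L_f,L_g), ord ≤ 2+1.
Differentiate: ansatz ord ≤ ord L₀ ⇒ L.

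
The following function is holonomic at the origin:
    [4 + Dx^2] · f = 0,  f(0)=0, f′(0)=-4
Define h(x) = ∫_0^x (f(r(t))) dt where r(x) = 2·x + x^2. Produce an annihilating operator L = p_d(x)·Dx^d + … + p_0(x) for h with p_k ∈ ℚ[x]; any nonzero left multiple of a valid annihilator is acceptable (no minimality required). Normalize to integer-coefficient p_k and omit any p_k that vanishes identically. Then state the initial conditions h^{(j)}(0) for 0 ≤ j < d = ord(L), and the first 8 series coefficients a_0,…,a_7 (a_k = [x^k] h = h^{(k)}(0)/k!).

L = (16 + 48·x + 48·x^2 + 16·x^3)·Dx - Dx^2 + (1 + x)·Dx^3  (order 3).
h: a_k = 0, 0, -4, -4/3, 16/3, 32/5, -8/45, -40/7, …
ICs: h(0) = 0, h′(0) = 0, h′′(0) = -8.

f: a_k = 0, -4, 0, 8/3, 0, -8/15, 0, 16/315, …
Change of var in L_f (x↦r) gives L₀.
h=∫₀ˣh₀: take L = L₀·Dx.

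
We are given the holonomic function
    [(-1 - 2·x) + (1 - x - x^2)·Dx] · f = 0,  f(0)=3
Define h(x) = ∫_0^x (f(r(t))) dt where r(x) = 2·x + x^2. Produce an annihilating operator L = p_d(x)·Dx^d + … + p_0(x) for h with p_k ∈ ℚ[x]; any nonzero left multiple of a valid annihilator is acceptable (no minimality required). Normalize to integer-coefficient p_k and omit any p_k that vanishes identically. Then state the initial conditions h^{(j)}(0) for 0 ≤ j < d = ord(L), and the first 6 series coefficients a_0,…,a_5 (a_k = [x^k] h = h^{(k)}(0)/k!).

L = (2 + 10·x + 12·x^2 + 4·x^3)·Dx + (-1 + 2·x + 5·x^2 + 4·x^3 + x^4)·Dx^2  (order 2).
h: a_k = 0, 3, 3, 9, 24, 354/5, …
ICs: h(0) = 0, h′(0) = 3.

f: a_k = 3, 3, 6, 9, 15, 24, …
f∘r: x↦r, Dx↦Dx/r' in L_f ⇒ L₀.
Integrate: L := L₀·Dx.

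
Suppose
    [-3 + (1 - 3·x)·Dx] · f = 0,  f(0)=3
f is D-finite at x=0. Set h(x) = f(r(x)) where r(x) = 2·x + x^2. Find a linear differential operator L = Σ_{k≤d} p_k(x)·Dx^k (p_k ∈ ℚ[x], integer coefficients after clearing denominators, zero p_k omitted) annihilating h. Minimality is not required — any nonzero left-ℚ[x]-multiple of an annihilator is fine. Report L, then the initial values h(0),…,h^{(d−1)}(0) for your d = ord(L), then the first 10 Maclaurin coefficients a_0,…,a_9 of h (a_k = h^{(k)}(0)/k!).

L = (6 + 6·x) + (-1 + 6·x + 3·x^2)·Dx  (order 1).
h: a_k = 3, 18, 117, 756, 4887, 31590, 204201, 1319976, 8532459, 55154682, …
ICs: h(0) = 3.

f: a_k = 3, 9, 27, 81, 243, 729, 2187, 6561, 19683, 59049, …
h₀=f(r): pull back L_f along r ⇒ L₀.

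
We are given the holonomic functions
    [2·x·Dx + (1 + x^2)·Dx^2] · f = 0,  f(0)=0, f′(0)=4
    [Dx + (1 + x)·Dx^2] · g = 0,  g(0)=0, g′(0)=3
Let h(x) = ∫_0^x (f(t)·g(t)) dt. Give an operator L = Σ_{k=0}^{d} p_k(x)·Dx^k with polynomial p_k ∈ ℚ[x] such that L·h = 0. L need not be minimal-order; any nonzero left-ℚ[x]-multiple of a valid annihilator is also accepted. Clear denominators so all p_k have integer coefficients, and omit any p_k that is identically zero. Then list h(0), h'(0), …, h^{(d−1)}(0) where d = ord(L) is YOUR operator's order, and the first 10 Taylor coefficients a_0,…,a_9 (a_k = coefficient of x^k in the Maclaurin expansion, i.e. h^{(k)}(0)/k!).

f: a_k = 0, 4, 0, -4/3, 0, 4/5, 0, -4/7, 0, 4/9, …
g: a_k = 0, 3, -3/2, 1, -3/4, 3/5, -1/2, 3/7, -3/8, 1/3, …
Product ⇒ symmetric product L₀, ord ≤ 4.
Integrate: L := L₀·Dx.
L = (24 + 44·x + 80·x^2 + 156·x^3 + 120·x^4 + 52·x^5 + 4·x^7)·Dx^2 + (18 + 124·x + 308·x^2 + 484·x^3 + 544·x^4 + 372·x^5 + 140·x^6 + 12·x^7 + 14·x^8)·Dx^3 + (12 + 64·x + 192·x^2 + 312·x^3 + 360·x^4 + 312·x^5 + 192·x^6 + 72·x^7 + 12·x^8 + 8·x^9)·Dx^4 + (5 + 18·x + 37·x^2 + 56·x^3 + 66·x^4 + 60·x^5 + 42·x^6 + 24·x^7 + 9·x^8 + 2·x^9 + x^10)·Dx^5  (order 5).
h: a_k = 0, 0, 0, 4, -3/2, 0, -1/6, 52/105, -11/40, 0, …
ICs: h(0) = 0, h′(0) = 0, h′′(0) = 0, h′′′(0) = 24, h′′′′(0) = -36.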